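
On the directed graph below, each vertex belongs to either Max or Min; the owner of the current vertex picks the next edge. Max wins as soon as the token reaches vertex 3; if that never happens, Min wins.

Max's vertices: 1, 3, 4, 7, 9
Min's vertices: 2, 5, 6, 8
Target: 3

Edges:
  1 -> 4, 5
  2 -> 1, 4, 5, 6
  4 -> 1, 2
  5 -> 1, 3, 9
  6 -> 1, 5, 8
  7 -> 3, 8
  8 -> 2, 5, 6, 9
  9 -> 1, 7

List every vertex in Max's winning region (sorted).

3, 7, 9

A0 = {3}
A1: add {7} — 7 (Max) has 7→3.
A2: add {9} — 9 (Max) has 9→7.
A3 = A2; e.g. 1 (Max) has no edge into A2. Fixed point.
Max's winning region = {3, 7, 9}.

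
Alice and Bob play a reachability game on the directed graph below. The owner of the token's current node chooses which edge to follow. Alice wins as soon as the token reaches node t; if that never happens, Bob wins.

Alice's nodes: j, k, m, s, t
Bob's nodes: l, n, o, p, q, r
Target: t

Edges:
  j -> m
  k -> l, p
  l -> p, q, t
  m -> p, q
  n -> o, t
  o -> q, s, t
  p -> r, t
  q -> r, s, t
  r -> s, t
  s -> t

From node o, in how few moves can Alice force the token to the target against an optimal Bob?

A0 = {t}
A1: add {s} — s (Alice) has s→t.
A2: add {r} — r (Bob): all of {s, t} already in.
A3: add {p, q} — p (Bob): all of {r, t} already in; q (Bob): all of {r, s, t} already in.
A4: add {k, l, m, o} — k (Alice) has k→p; l (Bob): all of {p, q, t} already in; m (Alice) has m→p; o (Bob): all of {q, s, t} already in.
o enters the attractor at level 4, so Alice can force the target in 4 moves from there.

4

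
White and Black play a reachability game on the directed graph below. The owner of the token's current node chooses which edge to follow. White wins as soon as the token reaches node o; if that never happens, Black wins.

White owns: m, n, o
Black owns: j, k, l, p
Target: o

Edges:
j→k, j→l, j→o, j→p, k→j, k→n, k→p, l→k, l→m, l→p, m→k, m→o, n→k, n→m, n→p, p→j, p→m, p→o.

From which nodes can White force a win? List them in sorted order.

m, n, o

A0 = {o}
A1: add {m} — m (White) has m→o.
A2: add {n} — n (White) has n→m.
A3 = A2; e.g. j (Black) can still go to k. Fixed point.
White's winning region = {m, n, o}.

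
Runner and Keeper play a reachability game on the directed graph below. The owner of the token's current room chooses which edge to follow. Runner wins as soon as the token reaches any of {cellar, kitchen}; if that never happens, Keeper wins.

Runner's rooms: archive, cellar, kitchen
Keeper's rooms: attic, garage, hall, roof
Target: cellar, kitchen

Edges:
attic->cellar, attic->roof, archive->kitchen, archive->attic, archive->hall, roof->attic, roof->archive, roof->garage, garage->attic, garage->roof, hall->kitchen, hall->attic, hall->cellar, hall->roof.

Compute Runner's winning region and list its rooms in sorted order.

archive, cellar, kitchen

A0 = {cellar, kitchen}
A1: add {archive} — archive (Runner) has archive→kitchen.
A2 = A1; e.g. attic (Keeper) can still go to roof. Fixed point.
Runner's winning region = {archive, cellar, kitchen}.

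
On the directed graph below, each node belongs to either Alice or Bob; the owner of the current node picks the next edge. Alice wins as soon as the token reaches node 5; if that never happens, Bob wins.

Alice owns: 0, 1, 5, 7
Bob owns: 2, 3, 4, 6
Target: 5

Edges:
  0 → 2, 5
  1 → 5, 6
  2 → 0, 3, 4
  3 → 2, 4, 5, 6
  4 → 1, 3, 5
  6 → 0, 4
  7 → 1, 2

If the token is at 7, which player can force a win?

Alice

A0 = {5}
A1: add {0, 1} — 0 (Alice) has 0→5; 1 (Alice) has 1→5.
A2: add {7} — 7 (Alice) has 7→1.
A3 = A2; e.g. 2 (Bob) can still go to 3. Fixed point.
7 ∈ A2, so Alice can force the target.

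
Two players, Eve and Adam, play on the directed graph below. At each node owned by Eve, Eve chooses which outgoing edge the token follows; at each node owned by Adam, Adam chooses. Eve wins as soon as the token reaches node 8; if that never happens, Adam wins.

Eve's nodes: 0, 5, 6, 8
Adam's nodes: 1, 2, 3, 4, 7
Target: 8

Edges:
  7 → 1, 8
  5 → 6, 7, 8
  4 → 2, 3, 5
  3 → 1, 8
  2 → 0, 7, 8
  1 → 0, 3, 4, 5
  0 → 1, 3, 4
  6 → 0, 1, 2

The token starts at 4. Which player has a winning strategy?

Adam

A0 = {8}
A1: add {5} — 5 (Eve) has 5→8.
A2 = A1; e.g. 0 (Eve) has no edge into A1. Fixed point.
4 never enters the attractor, so Adam can avoid the target forever.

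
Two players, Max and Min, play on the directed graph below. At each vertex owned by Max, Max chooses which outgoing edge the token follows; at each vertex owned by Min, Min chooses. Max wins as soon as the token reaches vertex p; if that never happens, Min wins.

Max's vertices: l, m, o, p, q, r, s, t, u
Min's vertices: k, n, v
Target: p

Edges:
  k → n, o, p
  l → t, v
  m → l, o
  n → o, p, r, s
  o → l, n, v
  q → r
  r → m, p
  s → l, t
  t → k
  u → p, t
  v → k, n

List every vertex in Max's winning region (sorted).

p, q, r, u

A0 = {p}
A1: add {r, u} — r (Max) has r→p; u (Max) has u→p.
A2: add {q} — q (Max) has q→r.
A3 = A2; e.g. k (Min) can still go to n. Fixed point.
Max's winning region = {p, q, r, u}.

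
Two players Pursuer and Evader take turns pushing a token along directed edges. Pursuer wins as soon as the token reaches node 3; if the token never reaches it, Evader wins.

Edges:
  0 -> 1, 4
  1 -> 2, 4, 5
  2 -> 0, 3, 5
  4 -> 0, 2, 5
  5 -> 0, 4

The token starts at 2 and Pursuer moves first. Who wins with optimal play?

Pursuer

Track states (vertex, player-to-move).
A0 = {(3,Pursuer), (3,Evader)}
A1: add {(2,Pursuer)}.
(2,Pursuer) ∈ A1 ⇒ Pursuer forces the target.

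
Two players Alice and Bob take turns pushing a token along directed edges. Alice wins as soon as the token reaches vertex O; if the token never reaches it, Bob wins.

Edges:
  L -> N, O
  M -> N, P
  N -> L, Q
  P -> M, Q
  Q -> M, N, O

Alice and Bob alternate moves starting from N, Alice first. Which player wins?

Track states (vertex, player-to-move).
A0 = {(O,Alice), (O,Bob)}
A1: add {(L,Alice), (Q,Alice)}.
A2: add {(N,Bob)}.
A3: add {(M,Alice)}.
A4: add {(P,Bob)}.
A5 = A4; e.g. (L,Bob) stays out. (N,Alice) never enters ⇒ Bob avoids the target.

Bob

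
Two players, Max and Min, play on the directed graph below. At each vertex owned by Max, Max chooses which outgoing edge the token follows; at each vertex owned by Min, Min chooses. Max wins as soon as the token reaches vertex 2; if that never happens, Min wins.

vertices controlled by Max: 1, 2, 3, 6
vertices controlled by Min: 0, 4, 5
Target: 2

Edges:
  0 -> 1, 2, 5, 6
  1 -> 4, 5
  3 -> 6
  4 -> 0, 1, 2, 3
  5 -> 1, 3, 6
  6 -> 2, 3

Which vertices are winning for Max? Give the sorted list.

2, 3, 6

A0 = {2}
A1: add {6} — 6 (Max) has 6→2.
A2: add {3} — 3 (Max) has 3→6.
A3 = A2; e.g. 0 (Min) can still go to 1. Fixed point.
Max's winning region = {2, 3, 6}.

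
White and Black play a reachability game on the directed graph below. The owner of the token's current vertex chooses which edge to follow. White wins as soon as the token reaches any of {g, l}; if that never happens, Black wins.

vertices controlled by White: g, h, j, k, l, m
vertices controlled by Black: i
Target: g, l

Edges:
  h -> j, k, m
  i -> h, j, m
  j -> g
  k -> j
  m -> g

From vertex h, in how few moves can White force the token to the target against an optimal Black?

2

A0 = {g, l}
A1: add {j, m} — j (White) has j→g; m (White) has m→g.
A2: add {h, k} — h (White) has h→j; k (White) has k→j.
h enters the attractor at level 2, so White can force the target in 2 moves from there.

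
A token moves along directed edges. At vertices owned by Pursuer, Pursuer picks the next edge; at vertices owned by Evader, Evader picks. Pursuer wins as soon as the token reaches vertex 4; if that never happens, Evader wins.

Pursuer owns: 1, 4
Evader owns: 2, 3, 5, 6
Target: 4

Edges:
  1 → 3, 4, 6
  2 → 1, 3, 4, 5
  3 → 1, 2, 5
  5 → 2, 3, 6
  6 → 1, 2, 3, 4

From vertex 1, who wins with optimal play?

A0 = {4}
A1: add {1} — 1 (Pursuer) has 1→4.
A2 = A1; e.g. 2 (Evader) can still go to 3. Fixed point.
1 ∈ A1, so Pursuer can force the target.

Pursuer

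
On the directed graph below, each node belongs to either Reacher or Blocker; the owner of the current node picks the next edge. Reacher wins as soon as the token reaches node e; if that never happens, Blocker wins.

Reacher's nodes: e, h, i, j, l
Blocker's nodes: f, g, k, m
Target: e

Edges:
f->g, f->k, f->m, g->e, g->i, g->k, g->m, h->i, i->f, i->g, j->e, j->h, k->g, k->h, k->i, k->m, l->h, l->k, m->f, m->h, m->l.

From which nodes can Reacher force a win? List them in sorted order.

A0 = {e}
A1: add {j} — j (Reacher) has j→e.
A2 = A1; e.g. f (Blocker) can still go to g. Fixed point.
Reacher's winning region = {e, j}.

e, j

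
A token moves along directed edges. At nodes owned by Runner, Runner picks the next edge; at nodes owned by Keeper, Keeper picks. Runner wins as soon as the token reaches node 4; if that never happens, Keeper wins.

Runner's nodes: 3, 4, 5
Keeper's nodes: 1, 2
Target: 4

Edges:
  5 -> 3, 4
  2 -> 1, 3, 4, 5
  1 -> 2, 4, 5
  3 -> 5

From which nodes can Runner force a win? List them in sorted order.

3, 4, 5

A0 = {4}
A1: add {5} — 5 (Runner) has 5→4.
A2: add {3} — 3 (Runner) has 3→5.
A3 = A2; e.g. 1 (Keeper) can still go to 2. Fixed point.
Runner's winning region = {3, 4, 5}.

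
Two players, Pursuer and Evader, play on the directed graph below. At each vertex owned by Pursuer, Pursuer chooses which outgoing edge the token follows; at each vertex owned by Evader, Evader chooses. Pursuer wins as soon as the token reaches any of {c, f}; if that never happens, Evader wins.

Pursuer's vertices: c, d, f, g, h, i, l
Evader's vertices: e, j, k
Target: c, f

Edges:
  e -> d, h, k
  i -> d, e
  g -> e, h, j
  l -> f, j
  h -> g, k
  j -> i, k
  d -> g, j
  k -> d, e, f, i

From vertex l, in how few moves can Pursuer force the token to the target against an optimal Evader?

A0 = {c, f}
A1: add {l} — l (Pursuer) has l→f.
A2 = A1; e.g. d (Pursuer) has no edge into A1. Fixed point.
l enters the attractor at level 1, so Pursuer can force the target in 1 move from there.

1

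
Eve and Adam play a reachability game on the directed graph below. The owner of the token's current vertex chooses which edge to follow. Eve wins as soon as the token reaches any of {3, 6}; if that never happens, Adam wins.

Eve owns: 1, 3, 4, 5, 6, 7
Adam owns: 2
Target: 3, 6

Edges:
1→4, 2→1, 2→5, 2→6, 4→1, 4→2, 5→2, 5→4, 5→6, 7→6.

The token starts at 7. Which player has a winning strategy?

Eve

A0 = {3, 6}
A1: add {5, 7} — 5 (Eve) has 5→6; 7 (Eve) has 7→6.
A2 = A1; e.g. 1 (Eve) has no edge into A1. Fixed point.
7 ∈ A1, so Eve can force the target.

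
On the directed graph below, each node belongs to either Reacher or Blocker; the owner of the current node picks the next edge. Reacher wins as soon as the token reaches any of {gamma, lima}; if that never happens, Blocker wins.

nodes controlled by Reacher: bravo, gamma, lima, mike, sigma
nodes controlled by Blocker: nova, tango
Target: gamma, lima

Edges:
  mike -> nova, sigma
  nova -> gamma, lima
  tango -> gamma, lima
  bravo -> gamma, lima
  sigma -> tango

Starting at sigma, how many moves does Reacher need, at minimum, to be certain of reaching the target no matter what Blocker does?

2

A0 = {gamma, lima}
A1: add {bravo, nova, tango} — nova (Blocker): all of {gamma, lima} already in; tango (Blocker): all of {gamma, lima} already in; bravo (Reacher) has bravo→gamma.
A2: add {mike, sigma} — mike (Reacher) has mike→nova; sigma (Reacher) has sigma→tango.
A2 = all vertices. Fixed point.
sigma enters the attractor at level 2, so Reacher can force the target in 2 moves from there.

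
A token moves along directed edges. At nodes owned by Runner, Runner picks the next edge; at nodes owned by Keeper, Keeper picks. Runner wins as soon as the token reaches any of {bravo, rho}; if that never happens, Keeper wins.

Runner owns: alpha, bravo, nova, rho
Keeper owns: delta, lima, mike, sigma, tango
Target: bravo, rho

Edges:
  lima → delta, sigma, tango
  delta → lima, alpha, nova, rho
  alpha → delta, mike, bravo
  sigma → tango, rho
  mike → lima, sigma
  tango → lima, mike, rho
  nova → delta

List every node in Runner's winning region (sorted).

alpha, bravo, rho

A0 = {bravo, rho}
A1: add {alpha} — alpha (Runner) has alpha→bravo.
A2 = A1; e.g. lima (Keeper) can still go to delta. Fixed point.
Runner's winning region = {alpha, bravo, rho}.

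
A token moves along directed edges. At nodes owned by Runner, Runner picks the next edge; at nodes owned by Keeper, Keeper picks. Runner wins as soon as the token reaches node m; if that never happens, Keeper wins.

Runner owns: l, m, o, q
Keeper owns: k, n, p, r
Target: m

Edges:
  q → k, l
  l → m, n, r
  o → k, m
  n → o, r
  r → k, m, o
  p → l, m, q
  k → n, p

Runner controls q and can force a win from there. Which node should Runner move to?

l

A0 = {m}
A1: add {l, o} — l (Runner) has l→m; o (Runner) has o→m.
A2: add {q} — q (Runner) has q→l.
A3: add {p} — p (Keeper): all of {l, m, q} already in.
A4 = A3; e.g. k (Keeper) can still go to n. Fixed point.
From q, successor l is in the attractor (rank 1); the other successor k is not.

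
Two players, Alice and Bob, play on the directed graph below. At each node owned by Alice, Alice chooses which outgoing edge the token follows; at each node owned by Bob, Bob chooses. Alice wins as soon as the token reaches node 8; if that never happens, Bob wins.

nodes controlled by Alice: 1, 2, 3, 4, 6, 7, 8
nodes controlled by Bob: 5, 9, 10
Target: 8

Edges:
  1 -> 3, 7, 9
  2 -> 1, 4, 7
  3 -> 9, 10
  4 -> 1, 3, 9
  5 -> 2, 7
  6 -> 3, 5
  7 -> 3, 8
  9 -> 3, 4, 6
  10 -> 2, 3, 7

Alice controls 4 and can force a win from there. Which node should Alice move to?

A0 = {8}
A1: add {7} — 7 (Alice) has 7→8.
A2: add {1, 2} — 1 (Alice) has 1→7; 2 (Alice) has 2→7.
A3: add {4, 5} — 4 (Alice) has 4→1; 5 (Bob): all of {2, 7} already in.
A4: add {6} — 6 (Alice) has 6→5.
A5 = A4; e.g. 3 (Alice) has no edge into A4. Fixed point.
From 4, successor 1 is in the attractor (rank 2); the other successors 3, 9 are not.

1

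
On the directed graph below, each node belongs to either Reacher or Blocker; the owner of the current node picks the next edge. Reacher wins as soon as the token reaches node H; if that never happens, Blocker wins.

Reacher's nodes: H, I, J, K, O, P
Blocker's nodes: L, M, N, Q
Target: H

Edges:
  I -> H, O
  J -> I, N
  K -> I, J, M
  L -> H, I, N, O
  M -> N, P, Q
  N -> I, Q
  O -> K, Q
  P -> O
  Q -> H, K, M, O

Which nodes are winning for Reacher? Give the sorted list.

H, I, J, K, O, P

A0 = {H}
A1: add {I} — I (Reacher) has I→H.
A2: add {J, K} — J (Reacher) has J→I; K (Reacher) has K→I.
A3: add {O} — O (Reacher) has O→K.
A4: add {P} — P (Reacher) has P→O.
A5 = A4; e.g. L (Blocker) can still go to N. Fixed point.
Reacher's winning region = {H, I, J, K, O, P}.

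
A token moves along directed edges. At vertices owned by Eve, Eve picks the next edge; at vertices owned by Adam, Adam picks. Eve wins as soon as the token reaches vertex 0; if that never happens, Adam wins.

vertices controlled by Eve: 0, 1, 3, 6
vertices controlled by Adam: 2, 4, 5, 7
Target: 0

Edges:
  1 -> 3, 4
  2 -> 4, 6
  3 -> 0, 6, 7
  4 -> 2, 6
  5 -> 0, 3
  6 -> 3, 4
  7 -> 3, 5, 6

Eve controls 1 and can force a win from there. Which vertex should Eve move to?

3

A0 = {0}
A1: add {3} — 3 (Eve) has 3→0.
A2: add {1, 5, 6} — 1 (Eve) has 1→3; 5 (Adam): all of {0, 3} already in; 6 (Eve) has 6→3.
A3: add {7} — 7 (Adam): all of {3, 5, 6} already in.
A4 = A3; e.g. 2 (Adam) can still go to 4. Fixed point.
From 1, successor 3 is in the attractor (rank 1); the other successor 4 is not.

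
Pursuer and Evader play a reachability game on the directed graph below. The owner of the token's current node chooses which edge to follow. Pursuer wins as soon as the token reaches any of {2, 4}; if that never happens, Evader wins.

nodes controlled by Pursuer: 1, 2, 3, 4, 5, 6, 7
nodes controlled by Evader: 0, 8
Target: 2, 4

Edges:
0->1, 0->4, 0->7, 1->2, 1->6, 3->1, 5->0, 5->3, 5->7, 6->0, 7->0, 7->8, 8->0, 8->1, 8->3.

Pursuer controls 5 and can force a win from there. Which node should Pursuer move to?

A0 = {2, 4}
A1: add {1} — 1 (Pursuer) has 1→2.
A2: add {3} — 3 (Pursuer) has 3→1.
A3: add {5} — 5 (Pursuer) has 5→3.
A4 = A3; e.g. 0 (Evader) can still go to 7. Fixed point.
From 5, successor 3 is in the attractor (rank 2); the other successors 0, 7 are not.

3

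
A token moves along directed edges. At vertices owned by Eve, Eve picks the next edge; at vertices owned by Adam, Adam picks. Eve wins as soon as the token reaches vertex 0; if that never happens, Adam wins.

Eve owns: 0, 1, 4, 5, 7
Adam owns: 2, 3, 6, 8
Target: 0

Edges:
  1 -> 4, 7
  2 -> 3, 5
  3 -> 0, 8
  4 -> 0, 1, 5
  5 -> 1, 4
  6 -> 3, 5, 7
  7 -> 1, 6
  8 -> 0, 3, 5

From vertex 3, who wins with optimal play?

Adam

A0 = {0}
A1: add {4} — 4 (Eve) has 4→0.
A2: add {1, 5} — 1 (Eve) has 1→4; 5 (Eve) has 5→4.
A3: add {7} — 7 (Eve) has 7→1.
A4 = A3; e.g. 2 (Adam) can still go to 3. Fixed point.
3 never enters the attractor, so Adam can avoid the target forever.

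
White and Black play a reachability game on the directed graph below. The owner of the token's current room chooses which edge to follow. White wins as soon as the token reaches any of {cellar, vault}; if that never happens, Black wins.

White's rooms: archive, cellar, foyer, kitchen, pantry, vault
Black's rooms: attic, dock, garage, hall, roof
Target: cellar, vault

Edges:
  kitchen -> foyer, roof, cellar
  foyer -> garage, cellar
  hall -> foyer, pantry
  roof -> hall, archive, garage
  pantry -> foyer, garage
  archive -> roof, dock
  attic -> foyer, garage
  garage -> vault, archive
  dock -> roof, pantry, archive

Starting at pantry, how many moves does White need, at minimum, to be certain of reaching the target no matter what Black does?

A0 = {cellar, vault}
A1: add {foyer, kitchen} — kitchen (White) has kitchen→cellar; foyer (White) has foyer→cellar.
A2: add {pantry} — pantry (White) has pantry→foyer.
pantry enters the attractor at level 2, so White can force the target in 2 moves from there.

2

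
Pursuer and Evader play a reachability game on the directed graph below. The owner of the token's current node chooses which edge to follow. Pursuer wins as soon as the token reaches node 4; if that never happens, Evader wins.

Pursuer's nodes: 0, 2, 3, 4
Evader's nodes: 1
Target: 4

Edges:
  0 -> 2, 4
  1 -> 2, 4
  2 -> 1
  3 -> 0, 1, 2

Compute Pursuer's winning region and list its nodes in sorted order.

A0 = {4}
A1: add {0} — 0 (Pursuer) has 0→4.
A2: add {3} — 3 (Pursuer) has 3→0.
A3 = A2; e.g. 1 (Evader) can still go to 2. Fixed point.
Pursuer's winning region = {0, 3, 4}.

0, 3, 4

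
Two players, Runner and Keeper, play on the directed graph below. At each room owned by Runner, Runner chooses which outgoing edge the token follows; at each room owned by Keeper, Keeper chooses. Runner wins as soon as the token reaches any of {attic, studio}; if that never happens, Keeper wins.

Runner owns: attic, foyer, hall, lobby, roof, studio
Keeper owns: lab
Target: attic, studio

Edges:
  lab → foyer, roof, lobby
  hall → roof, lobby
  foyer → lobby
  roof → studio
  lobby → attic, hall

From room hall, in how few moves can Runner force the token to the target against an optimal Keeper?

2

A0 = {attic, studio}
A1: add {lobby, roof} — roof (Runner) has roof→studio; lobby (Runner) has lobby→attic.
A2: add {foyer, hall} — foyer (Runner) has foyer→lobby; hall (Runner) has hall→roof.
hall enters the attractor at level 2, so Runner can force the target in 2 moves from there.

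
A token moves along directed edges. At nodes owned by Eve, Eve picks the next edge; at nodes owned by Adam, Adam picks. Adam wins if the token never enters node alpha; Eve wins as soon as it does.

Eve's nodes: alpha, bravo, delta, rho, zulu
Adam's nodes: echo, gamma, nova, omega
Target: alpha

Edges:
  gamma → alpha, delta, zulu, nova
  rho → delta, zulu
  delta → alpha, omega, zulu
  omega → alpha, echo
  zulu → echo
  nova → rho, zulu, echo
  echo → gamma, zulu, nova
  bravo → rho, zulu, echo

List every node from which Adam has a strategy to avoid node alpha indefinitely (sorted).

A0 = {alpha}
A1: add {delta} — delta (Eve) has delta→alpha.
A2: add {rho} — rho (Eve) has rho→delta.
A3: add {bravo} — bravo (Eve) has bravo→rho.
A4 = A3; e.g. gamma (Adam) can still go to zulu. Fixed point.
Eve's attractor = {alpha, bravo, delta, rho}; Adam avoids the target exactly from the complement.

echo, gamma, nova, omega, zulu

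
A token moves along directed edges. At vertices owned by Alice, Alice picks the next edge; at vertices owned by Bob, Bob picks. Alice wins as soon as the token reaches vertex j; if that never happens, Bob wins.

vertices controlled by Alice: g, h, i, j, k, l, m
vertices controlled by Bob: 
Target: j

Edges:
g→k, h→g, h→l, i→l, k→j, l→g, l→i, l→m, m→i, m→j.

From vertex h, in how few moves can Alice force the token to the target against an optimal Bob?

3

A0 = {j}
A1: add {k, m} — k (Alice) has k→j; m (Alice) has m→j.
A2: add {g, l} — g (Alice) has g→k; l (Alice) has l→m.
A3: add {h, i} — h (Alice) has h→g; i (Alice) has i→l.
A3 = all vertices. Fixed point.
h enters the attractor at level 3, so Alice can force the target in 3 moves from there.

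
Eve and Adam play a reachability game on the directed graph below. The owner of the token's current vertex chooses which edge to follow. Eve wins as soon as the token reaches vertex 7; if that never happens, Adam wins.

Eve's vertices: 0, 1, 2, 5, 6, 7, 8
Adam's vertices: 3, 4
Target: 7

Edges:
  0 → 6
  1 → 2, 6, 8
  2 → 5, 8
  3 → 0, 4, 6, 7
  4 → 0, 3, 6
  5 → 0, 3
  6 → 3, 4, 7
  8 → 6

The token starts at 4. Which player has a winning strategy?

Adam

A0 = {7}
A1: add {6} — 6 (Eve) has 6→7.
A2: add {0, 1, 8} — 0 (Eve) has 0→6; 1 (Eve) has 1→6; 8 (Eve) has 8→6.
A3: add {2, 5} — 2 (Eve) has 2→8; 5 (Eve) has 5→0.
A4 = A3; e.g. 3 (Adam) can still go to 4. Fixed point.
4 never enters the attractor, so Adam can avoid the target forever.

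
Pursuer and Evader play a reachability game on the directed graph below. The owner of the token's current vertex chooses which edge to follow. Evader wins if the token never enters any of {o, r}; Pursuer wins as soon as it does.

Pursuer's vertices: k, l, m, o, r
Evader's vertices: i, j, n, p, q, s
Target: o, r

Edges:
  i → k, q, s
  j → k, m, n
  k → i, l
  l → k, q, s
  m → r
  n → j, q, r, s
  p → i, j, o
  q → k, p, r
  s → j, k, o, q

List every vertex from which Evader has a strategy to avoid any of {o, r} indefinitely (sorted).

i, j, k, l, n, p, q, s

A0 = {o, r}
A1: add {m} — m (Pursuer) has m→r.
A2 = A1; e.g. i (Evader) can still go to k. Fixed point.
Pursuer's attractor = {m, o, r}; Evader avoids the target exactly from the complement.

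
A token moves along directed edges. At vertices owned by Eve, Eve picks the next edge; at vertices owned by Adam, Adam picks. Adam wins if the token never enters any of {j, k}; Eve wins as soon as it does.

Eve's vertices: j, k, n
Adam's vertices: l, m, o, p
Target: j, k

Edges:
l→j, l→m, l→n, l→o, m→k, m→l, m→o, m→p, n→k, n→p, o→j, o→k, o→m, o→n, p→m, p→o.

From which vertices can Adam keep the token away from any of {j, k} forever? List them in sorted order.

l, m, o, p

A0 = {j, k}
A1: add {n} — n (Eve) has n→k.
A2 = A1; e.g. l (Adam) can still go to m. Fixed point.
Eve's attractor = {j, k, n}; Adam avoids the target exactly from the complement.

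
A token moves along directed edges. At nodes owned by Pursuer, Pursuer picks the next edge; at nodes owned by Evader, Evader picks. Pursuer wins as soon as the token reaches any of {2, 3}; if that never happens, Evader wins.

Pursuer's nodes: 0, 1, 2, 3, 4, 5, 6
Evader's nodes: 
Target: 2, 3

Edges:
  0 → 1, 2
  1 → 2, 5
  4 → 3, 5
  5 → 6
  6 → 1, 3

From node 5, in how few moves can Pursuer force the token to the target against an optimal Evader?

2

A0 = {2, 3}
A1: add {0, 1, 4, 6} — 0 (Pursuer) has 0→2; 1 (Pursuer) has 1→2; 4 (Pursuer) has 4→3; 6 (Pursuer) has 6→3.
A2: add {5} — 5 (Pursuer) has 5→6.
A2 = all vertices. Fixed point.
5 enters the attractor at level 2, so Pursuer can force the target in 2 moves from there.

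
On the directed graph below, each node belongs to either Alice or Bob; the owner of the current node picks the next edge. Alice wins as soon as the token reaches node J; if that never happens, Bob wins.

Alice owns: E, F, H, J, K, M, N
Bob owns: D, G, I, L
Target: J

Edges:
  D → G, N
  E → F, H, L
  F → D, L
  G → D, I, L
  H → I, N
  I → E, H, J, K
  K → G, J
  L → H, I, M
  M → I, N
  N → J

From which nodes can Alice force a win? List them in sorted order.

A0 = {J}
A1: add {K, N} — K (Alice) has K→J; N (Alice) has N→J.
A2: add {H, M} — H (Alice) has H→N; M (Alice) has M→N.
A3: add {E} — E (Alice) has E→H.
A4: add {I} — I (Bob): all of {E, H, J, K} already in.
A5: add {L} — L (Bob): all of {H, I, M} already in.
A6: add {F} — F (Alice) has F→L.
A7 = A6; e.g. D (Bob) can still go to G. Fixed point.
Alice's winning region = {E, F, H, I, J, K, L, M, N}.

E, F, H, I, J, K, L, M, N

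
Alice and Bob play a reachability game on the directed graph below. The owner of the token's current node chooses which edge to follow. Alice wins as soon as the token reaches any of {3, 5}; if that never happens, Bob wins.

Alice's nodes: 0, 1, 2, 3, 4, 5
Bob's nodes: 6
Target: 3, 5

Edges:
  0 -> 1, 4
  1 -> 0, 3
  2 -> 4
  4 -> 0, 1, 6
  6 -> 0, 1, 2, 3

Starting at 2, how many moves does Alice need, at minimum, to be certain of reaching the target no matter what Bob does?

A0 = {3, 5}
A1: add {1} — 1 (Alice) has 1→3.
A2: add {0, 4} — 0 (Alice) has 0→1; 4 (Alice) has 4→1.
A3: add {2} — 2 (Alice) has 2→4.
2 enters the attractor at level 3, so Alice can force the target in 3 moves from there.

3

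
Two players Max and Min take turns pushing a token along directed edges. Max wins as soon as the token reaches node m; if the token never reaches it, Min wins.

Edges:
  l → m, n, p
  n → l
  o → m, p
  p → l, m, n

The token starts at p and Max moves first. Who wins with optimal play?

Max

Track states (vertex, player-to-move).
A0 = {(m,Max), (m,Min)}
A1: add {(l,Max), (o,Max), (p,Max)}.
(p,Max) ∈ A1 ⇒ Max forces the target.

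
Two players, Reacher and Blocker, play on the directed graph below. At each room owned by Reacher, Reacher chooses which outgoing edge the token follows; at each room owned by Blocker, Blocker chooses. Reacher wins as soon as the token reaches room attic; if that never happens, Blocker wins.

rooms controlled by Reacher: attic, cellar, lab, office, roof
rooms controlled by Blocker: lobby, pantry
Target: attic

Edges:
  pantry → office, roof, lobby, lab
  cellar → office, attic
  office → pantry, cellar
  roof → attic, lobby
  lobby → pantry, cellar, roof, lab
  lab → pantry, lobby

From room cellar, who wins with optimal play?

A0 = {attic}
A1: add {cellar, roof} — cellar (Reacher) has cellar→attic; roof (Reacher) has roof→attic.
cellar ∈ A1, so Reacher can force the target.

Reacher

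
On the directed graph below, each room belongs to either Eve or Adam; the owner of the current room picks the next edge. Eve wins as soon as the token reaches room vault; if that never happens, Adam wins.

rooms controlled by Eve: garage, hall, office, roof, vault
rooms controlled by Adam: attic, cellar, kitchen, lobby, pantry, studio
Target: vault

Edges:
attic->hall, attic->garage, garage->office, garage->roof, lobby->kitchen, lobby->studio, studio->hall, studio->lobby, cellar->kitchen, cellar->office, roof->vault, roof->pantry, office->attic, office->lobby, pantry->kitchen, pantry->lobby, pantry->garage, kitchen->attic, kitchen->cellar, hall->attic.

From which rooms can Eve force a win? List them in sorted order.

garage, roof, vault

A0 = {vault}
A1: add {roof} — roof (Eve) has roof→vault.
A2: add {garage} — garage (Eve) has garage→roof.
A3 = A2; e.g. kitchen (Adam) can still go to attic. Fixed point.
Eve's winning region = {garage, roof, vault}.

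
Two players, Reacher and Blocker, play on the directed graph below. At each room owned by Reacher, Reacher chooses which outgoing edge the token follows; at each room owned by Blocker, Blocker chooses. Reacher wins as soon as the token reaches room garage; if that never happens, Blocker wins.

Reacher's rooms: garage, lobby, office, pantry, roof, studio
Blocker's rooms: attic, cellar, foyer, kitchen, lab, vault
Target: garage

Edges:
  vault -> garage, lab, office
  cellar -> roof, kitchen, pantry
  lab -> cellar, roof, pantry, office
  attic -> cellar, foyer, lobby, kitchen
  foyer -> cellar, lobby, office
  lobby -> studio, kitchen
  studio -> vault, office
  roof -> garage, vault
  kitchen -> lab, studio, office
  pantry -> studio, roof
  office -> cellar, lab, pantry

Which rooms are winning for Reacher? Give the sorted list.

A0 = {garage}
A1: add {roof} — roof (Reacher) has roof→garage.
A2: add {pantry} — pantry (Reacher) has pantry→roof.
A3: add {office} — office (Reacher) has office→pantry.
A4: add {studio} — studio (Reacher) has studio→office.
A5: add {lobby} — lobby (Reacher) has lobby→studio.
A6 = A5; e.g. vault (Blocker) can still go to lab. Fixed point.
Reacher's winning region = {garage, lobby, office, pantry, roof, studio}.

garage, lobby, office, pantry, roof, studio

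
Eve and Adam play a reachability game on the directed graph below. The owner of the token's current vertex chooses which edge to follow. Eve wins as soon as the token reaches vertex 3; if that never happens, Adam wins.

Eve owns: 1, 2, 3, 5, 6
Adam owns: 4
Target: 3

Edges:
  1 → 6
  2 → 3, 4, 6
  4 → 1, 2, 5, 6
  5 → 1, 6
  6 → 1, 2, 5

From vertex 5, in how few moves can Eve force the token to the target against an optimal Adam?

A0 = {3}
A1: add {2} — 2 (Eve) has 2→3.
A2: add {6} — 6 (Eve) has 6→2.
A3: add {1, 5} — 1 (Eve) has 1→6; 5 (Eve) has 5→6.
5 enters the attractor at level 3, so Eve can force the target in 3 moves from there.

3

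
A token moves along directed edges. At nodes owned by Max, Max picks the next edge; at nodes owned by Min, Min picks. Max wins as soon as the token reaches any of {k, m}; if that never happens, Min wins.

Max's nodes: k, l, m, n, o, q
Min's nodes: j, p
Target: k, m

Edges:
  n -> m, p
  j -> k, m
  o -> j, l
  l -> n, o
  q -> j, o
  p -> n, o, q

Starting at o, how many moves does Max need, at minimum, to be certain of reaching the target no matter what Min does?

2

A0 = {k, m}
A1: add {j, n} — j (Min): all of {k, m} already in; n (Max) has n→m.
A2: add {l, o, q} — l (Max) has l→n; o (Max) has o→j; q (Max) has q→j.
o enters the attractor at level 2, so Max can force the target in 2 moves from there.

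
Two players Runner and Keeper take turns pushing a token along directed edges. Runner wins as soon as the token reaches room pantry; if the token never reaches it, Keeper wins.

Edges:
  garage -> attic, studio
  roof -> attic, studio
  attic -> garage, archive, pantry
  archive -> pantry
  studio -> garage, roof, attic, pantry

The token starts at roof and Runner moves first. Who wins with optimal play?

Track states (vertex, player-to-move).
A0 = {(pantry,Runner), (pantry,Keeper)}
A1: add {(attic,Runner), (archive,Runner), (archive,Keeper), (studio,Runner)}.
A2: add {(garage,Keeper), (roof,Keeper)}.
A3 = A2; e.g. (garage,Runner) stays out. (roof,Runner) never enters ⇒ Keeper avoids the target.

Keeper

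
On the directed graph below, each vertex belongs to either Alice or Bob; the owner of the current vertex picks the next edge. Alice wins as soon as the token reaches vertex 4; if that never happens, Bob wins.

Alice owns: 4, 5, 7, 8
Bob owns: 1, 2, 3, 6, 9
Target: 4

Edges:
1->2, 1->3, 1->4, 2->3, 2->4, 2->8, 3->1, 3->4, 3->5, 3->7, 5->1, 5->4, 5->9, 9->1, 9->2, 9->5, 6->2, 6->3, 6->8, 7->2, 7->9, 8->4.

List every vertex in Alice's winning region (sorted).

4, 5, 8

A0 = {4}
A1: add {5, 8} — 5 (Alice) has 5→4; 8 (Alice) has 8→4.
A2 = A1; e.g. 1 (Bob) can still go to 2. Fixed point.
Alice's winning region = {4, 5, 8}.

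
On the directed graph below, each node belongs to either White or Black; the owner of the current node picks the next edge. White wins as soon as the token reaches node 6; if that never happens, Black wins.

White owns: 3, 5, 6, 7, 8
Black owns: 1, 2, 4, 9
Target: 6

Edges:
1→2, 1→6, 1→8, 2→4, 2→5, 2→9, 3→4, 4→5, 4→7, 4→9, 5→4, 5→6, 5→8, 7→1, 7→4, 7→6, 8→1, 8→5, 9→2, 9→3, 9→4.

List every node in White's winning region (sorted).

5, 6, 7, 8

A0 = {6}
A1: add {5, 7} — 5 (White) has 5→6; 7 (White) has 7→6.
A2: add {8} — 8 (White) has 8→5.
A3 = A2; e.g. 1 (Black) can still go to 2. Fixed point.
White's winning region = {5, 6, 7, 8}.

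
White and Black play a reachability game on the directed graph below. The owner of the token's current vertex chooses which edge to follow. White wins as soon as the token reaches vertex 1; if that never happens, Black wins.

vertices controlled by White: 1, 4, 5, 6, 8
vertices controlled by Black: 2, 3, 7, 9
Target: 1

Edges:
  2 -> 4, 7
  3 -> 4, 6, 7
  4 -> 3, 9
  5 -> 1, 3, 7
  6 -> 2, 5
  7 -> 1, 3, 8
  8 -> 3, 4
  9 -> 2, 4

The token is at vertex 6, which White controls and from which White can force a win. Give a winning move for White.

A0 = {1}
A1: add {5} — 5 (White) has 5→1.
A2: add {6} — 6 (White) has 6→5.
A3 = A2; e.g. 2 (Black) can still go to 4. Fixed point.
From 6, successor 5 is in the attractor (rank 1); the other successor 2 is not.

5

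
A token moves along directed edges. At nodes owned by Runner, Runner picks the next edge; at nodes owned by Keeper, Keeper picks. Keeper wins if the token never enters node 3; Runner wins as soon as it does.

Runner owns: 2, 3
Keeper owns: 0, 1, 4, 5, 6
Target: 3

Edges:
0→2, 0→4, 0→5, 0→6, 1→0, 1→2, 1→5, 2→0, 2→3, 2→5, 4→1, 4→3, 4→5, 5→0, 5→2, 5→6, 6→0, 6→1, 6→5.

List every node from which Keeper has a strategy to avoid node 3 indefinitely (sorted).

A0 = {3}
A1: add {2} — 2 (Runner) has 2→3.
A2 = A1; e.g. 0 (Keeper) can still go to 4. Fixed point.
Runner's attractor = {2, 3}; Keeper avoids the target exactly from the complement.

0, 1, 4, 5, 6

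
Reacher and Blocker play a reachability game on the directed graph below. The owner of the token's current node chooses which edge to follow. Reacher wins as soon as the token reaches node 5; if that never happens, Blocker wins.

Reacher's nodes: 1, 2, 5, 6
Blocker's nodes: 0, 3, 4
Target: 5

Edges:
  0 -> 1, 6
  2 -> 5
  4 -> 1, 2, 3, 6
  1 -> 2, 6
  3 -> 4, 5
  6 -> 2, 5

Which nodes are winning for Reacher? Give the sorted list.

A0 = {5}
A1: add {2, 6} — 2 (Reacher) has 2→5; 6 (Reacher) has 6→5.
A2: add {1} — 1 (Reacher) has 1→2.
A3: add {0} — 0 (Blocker): all of {1, 6} already in.
A4 = A3; e.g. 3 (Blocker) can still go to 4. Fixed point.
Reacher's winning region = {0, 1, 2, 5, 6}.

0, 1, 2, 5, 6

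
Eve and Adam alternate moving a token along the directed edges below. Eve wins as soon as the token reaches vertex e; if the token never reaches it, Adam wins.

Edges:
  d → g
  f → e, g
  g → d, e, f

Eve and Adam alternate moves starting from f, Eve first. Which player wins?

Eve

Track states (vertex, player-to-move).
A0 = {(e,Eve), (e,Adam)}
A1: add {(f,Eve), (g,Eve)}.
(f,Eve) ∈ A1 ⇒ Eve forces the target.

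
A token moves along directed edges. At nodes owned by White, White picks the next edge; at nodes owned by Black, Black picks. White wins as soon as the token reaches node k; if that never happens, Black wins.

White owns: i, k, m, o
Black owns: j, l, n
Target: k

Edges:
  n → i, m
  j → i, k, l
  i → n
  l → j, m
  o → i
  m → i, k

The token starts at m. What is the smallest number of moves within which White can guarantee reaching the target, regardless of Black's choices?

A0 = {k}
A1: add {m} — m (White) has m→k.
A2 = A1; e.g. i (White) has no edge into A1. Fixed point.
m enters the attractor at level 1, so White can force the target in 1 move from there.

1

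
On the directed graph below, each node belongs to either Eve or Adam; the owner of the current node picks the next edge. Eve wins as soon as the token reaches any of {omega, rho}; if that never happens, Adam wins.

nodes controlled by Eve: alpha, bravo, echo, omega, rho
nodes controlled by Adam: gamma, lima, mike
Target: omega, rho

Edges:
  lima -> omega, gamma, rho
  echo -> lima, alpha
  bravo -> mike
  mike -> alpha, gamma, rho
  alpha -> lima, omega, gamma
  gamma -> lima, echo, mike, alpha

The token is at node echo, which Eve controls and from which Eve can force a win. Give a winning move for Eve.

alpha

A0 = {omega, rho}
A1: add {alpha} — alpha (Eve) has alpha→omega.
A2: add {echo} — echo (Eve) has echo→alpha.
A3 = A2; e.g. lima (Adam) can still go to gamma. Fixed point.
From echo, successor alpha is in the attractor (rank 1); the other successor lima is not.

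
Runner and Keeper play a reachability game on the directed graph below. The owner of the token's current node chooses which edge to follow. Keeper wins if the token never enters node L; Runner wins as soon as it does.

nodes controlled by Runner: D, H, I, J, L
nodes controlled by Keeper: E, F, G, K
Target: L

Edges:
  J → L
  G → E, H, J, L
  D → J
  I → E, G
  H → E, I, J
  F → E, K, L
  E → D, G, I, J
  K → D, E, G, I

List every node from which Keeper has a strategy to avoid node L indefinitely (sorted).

A0 = {L}
A1: add {J} — J (Runner) has J→L.
A2: add {D, H} — D (Runner) has D→J; H (Runner) has H→J.
A3 = A2; e.g. E (Keeper) can still go to G. Fixed point.
Runner's attractor = {D, H, J, L}; Keeper avoids the target exactly from the complement.

E, F, G, I, K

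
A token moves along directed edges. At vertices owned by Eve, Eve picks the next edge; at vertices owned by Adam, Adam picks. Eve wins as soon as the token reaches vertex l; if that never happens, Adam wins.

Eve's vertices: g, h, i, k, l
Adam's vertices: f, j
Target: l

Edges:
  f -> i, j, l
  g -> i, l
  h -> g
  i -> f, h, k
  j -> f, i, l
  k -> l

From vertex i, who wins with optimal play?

Eve

A0 = {l}
A1: add {g, k} — g (Eve) has g→l; k (Eve) has k→l.
A2: add {h, i} — h (Eve) has h→g; i (Eve) has i→k.
A3 = A2; e.g. f (Adam) can still go to j. Fixed point.
i ∈ A2, so Eve can force the target.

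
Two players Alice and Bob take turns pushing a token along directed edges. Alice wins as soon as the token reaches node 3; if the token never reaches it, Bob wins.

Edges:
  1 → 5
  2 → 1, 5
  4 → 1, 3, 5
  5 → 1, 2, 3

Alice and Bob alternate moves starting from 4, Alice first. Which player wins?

Alice

Track states (vertex, player-to-move).
A0 = {(3,Alice), (3,Bob)}
A1: add {(4,Alice), (5,Alice)}.
(4,Alice) ∈ A1 ⇒ Alice forces the target.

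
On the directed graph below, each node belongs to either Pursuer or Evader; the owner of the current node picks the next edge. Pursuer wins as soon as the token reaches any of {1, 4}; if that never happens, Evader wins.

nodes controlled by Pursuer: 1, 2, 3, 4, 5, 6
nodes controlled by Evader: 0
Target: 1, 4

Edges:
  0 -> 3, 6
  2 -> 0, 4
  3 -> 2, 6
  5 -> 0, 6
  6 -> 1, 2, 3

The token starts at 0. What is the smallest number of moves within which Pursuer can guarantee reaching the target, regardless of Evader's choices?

A0 = {1, 4}
A1: add {2, 6} — 2 (Pursuer) has 2→4; 6 (Pursuer) has 6→1.
A2: add {3, 5} — 3 (Pursuer) has 3→2; 5 (Pursuer) has 5→6.
A3: add {0} — 0 (Evader): all of {3, 6} already in.
A3 = all vertices. Fixed point.
0 enters the attractor at level 3, so Pursuer can force the target in 3 moves from there.

3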